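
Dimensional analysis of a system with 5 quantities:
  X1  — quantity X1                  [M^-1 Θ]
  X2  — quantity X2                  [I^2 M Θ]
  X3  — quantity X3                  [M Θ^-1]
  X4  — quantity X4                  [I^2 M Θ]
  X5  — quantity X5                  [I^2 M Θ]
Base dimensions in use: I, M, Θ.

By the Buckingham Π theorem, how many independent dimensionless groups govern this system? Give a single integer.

3

Exponent matrix [I,M,Θ] × [X1,X2,X3,X4,X5]:
  I: [ 0  2  0  2  2]
  M: [-1  1  1  1  1]
  Θ: [ 1  1 -1  1  1]
RREF → pivots at {X1,X2} ⇒ r = 2
Π count = n − r = 5 − 2 = 3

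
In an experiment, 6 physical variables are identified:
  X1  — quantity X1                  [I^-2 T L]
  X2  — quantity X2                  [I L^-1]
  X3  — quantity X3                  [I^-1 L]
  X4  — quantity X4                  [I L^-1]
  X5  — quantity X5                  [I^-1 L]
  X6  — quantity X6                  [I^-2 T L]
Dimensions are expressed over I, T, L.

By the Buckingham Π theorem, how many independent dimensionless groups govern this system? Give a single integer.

Exponent matrix [I,T,L] × [X1,X2,X3,X4,X5,X6]:
  I: [-2  1 -1  1 -1 -2]
  T: [ 1  0  0  0  0  1]
  L: [ 1 -1  1 -1  1  1]
Row reduction gives pivot columns X1,X2; rank = 2
6 vars − rank 2 = 4 Π groups

4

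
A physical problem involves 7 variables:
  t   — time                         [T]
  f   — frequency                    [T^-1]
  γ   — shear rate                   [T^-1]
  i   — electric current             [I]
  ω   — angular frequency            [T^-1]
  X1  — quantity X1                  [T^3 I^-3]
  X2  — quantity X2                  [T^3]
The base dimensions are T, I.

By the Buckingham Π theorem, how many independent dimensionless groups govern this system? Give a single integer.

Write exponents as rows T,I / cols t,f,γ,i,ω,X1,X2:
  T: [ 1 -1 -1  0 -1  3  3]
  I: [ 0  0  0  1  0 -3  0]
Row reduction gives pivot columns t,i; rank = 2
Π count = n − r = 7 − 2 = 5

5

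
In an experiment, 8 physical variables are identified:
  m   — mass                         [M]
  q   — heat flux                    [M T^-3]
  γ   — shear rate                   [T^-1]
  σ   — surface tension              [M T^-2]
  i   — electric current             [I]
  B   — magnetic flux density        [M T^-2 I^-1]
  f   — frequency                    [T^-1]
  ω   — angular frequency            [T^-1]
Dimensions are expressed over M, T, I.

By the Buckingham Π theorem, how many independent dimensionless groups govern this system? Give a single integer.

Dimensional matrix (M×T×I by m×q×γ×σ×i×B×f×ω):
  M: [ 1  1  0  1  0  1  0  0]
  T: [ 0 -3 -1 -2  0 -2 -1 -1]
  I: [ 0  0  0  0  1 -1  0  0]
Echelon form has 3 nonzero rows (pivots: m,q,i)
Π count = n − r = 8 − 3 = 5

5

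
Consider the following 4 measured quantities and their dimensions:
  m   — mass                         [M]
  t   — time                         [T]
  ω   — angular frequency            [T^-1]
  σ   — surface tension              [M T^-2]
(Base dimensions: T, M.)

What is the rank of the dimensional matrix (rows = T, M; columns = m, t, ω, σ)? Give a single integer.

Write exponents as rows T,M / cols m,t,ω,σ:
  T: [ 0  1 -1 -2]
  M: [ 1  0  0  1]
Row reduction gives pivot columns m,t; rank = 2

2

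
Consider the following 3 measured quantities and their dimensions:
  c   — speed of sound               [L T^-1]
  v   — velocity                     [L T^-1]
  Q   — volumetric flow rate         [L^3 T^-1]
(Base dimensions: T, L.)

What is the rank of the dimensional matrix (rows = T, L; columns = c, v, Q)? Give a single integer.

2

Dimensional matrix (T×L by c×v×Q):
  T: [-1 -1 -1]
  L: [ 1  1  3]
Row reduction gives pivot columns c,Q; rank = 2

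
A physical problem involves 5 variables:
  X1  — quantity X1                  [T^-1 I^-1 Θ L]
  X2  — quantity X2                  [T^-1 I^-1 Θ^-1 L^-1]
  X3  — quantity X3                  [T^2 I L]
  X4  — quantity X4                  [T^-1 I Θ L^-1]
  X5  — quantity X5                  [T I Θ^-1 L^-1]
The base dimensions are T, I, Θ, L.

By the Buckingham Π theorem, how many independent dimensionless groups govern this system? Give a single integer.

Exponent matrix [T,I,Θ,L] × [X1,X2,X3,X4,X5]:
  T: [-1 -1  2 -1  1]
  I: [-1 -1  1  1  1]
  Θ: [ 1 -1  0  1 -1]
  L: [ 1 -1  1 -1 -1]
Row reduction gives pivot columns X1,X2,X3; rank = 3
Π count = n − r = 5 − 3 = 2

2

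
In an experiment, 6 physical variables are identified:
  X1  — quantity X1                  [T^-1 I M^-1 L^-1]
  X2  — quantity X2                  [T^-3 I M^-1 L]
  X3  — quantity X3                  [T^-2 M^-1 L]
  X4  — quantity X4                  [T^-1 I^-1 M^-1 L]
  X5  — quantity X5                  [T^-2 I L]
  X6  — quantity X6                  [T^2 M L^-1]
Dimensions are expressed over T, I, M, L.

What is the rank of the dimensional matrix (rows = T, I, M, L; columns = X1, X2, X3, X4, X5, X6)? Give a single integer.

3

Exponent matrix [T,I,M,L] × [X1,X2,X3,X4,X5,X6]:
  T: [-1 -3 -2 -1 -2  2]
  I: [ 1  1  0 -1  1  0]
  M: [-1 -1 -1 -1  0  1]
  L: [-1  1  1  1  1 -1]
Echelon form has 3 nonzero rows (pivots: X1,X2,X3)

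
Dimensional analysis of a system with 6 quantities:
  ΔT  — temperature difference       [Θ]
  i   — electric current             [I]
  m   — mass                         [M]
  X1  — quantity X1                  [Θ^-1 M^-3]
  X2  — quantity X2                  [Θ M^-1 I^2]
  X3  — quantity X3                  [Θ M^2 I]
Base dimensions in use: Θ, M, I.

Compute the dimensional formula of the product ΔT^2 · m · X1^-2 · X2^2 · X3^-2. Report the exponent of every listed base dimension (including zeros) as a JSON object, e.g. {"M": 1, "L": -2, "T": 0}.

Exponent matrix [Θ,M,I] × [ΔT,i,m,X1,X2,X3]:
  Θ: [ 1  0  0 -1  1  1]
  M: [ 0  0  1 -3 -1  2]
  I: [ 0  1  0  0  2  1]
  [Θ]: (2)·1+(1)·0+(-2)·-1+(2)·1+(-2)·1 = 4
  [M]: (2)·0+(1)·1+(-2)·-3+(2)·-1+(-2)·2 = 1
  [I]: (2)·0+(1)·0+(-2)·0+(2)·2+(-2)·1 = 2
⇒ Θ^4 M I^2

{"Θ": 4, "M": 1, "I": 2}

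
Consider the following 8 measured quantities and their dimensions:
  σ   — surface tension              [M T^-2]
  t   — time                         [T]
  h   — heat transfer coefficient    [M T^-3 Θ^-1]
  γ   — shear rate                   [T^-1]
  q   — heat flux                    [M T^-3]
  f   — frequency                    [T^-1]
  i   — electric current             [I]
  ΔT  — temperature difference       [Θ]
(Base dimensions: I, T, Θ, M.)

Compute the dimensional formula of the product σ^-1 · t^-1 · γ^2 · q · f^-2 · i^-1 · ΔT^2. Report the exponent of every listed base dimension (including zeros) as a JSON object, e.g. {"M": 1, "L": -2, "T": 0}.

{"I": -1, "T": -2, "Θ": 2, "M": 0}

Write exponents as rows I,T,Θ,M / cols σ,t,h,γ,q,f,i,ΔT:
  I: [ 0  0  0  0  0  0  1  0]
  T: [-2  1 -3 -1 -3 -1  0  0]
  Θ: [ 0  0 -1  0  0  0  0  1]
  M: [ 1  0  1  0  1  0  0  0]
  [I]: (-1)·0+(-1)·0+(2)·0+(1)·0+(-2)·0+(-1)·1+(2)·0 = -1
  [T]: (-1)·-2+(-1)·1+(2)·-1+(1)·-3+(-2)·-1+(-1)·0+(2)·0 = -2
  [Θ]: (-1)·0+(-1)·0+(2)·0+(1)·0+(-2)·0+(-1)·0+(2)·1 = 2
  [M]: (-1)·1+(-1)·0+(2)·0+(1)·1+(-2)·0+(-1)·0+(2)·0 = 0
⇒ I^-1 T^-2 Θ^2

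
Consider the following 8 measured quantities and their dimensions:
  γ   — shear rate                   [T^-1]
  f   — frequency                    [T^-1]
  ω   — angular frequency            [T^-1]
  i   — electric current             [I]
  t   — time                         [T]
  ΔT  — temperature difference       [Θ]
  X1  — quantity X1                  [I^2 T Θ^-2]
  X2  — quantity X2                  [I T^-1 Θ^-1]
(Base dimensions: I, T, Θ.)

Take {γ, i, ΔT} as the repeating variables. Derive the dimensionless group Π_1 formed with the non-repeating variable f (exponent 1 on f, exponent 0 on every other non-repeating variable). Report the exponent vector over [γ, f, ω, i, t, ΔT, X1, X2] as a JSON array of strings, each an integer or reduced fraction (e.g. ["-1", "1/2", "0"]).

["-1", "1", "0", "0", "0", "0", "0", "0"]

Dimensional matrix (I×T×Θ by γ×f×ω×i×t×ΔT×X1×X2):
  I: [ 0  0  0  1  0  0  2  1]
  T: [-1 -1 -1  0  1  0  1 -1]
  Θ: [ 0  0  0  0  0  1 -2 -1]
RREF → pivots at {γ,i,ΔT} ⇒ r = 3
Pivot set = {γ,i,ΔT}, free = {f,ω,t,X1,X2}
RREF:
  r0: [   1    1    1    0   -1    0   -1    1]
  r1: [   0    0    0    1    0    0    2    1]
  r2: [   0    0    0    0    0    1   -2   -1]
Fix exponent of f at 1, ω at 0, t at 0, X1 at 0, X2 at 0; solve each RREF row for its pivot's exponent:
  r0: exp(γ) + (1)·1 = 0 ⇒ exp(γ) = -1
  r1: exp(i) + (0)·1 = 0 ⇒ exp(i) = 0
  r2: exp(ΔT) + (0)·1 = 0 ⇒ exp(ΔT) = 0
Π_1 = γ^-1 · f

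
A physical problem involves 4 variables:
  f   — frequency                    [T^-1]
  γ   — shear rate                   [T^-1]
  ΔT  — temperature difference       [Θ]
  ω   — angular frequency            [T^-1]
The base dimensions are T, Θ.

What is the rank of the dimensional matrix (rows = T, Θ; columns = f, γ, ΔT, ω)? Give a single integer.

Exponent matrix [T,Θ] × [f,γ,ΔT,ω]:
  T: [-1 -1  0 -1]
  Θ: [ 0  0  1  0]
Echelon form has 2 nonzero rows (pivots: f,ΔT)

2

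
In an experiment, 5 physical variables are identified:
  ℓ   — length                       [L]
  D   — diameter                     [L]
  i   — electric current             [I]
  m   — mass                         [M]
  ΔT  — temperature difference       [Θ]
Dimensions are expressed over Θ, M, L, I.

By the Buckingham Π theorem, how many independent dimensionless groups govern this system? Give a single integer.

1

Exponent matrix [Θ,M,L,I] × [ℓ,D,i,m,ΔT]:
  Θ: [ 0  0  0  0  1]
  M: [ 0  0  0  1  0]
  L: [ 1  1  0  0  0]
  I: [ 0  0  1  0  0]
Row reduction gives pivot columns ℓ,i,m,ΔT; rank = 4
Π count = n − r = 5 − 4 = 1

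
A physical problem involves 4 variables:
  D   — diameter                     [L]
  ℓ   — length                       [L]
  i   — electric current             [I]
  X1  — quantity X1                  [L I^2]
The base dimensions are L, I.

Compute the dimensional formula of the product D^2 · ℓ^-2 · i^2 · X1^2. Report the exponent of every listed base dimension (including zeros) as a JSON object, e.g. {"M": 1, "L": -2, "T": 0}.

{"L": 2, "I": 6}

Dimensional matrix (L×I by D×ℓ×i×X1):
  L: [ 1  1  0  1]
  I: [ 0  0  1  2]
  [L]: (2)·1+(-2)·1+(2)·0+(2)·1 = 2
  [I]: (2)·0+(-2)·0+(2)·1+(2)·2 = 6
⇒ L^2 I^6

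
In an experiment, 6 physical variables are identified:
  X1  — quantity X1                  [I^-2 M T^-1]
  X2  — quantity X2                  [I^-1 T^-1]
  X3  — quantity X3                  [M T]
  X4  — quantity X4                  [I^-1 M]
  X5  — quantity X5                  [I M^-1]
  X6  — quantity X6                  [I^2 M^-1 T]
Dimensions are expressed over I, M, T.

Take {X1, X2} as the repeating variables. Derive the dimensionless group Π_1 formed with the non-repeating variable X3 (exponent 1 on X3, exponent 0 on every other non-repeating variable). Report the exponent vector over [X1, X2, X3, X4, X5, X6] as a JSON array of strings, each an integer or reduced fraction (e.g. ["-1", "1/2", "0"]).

Write exponents as rows I,M,T / cols X1,X2,X3,X4,X5,X6:
  I: [-2 -1  0 -1  1  2]
  M: [ 1  0  1  1 -1 -1]
  T: [-1 -1  1  0  0  1]
Echelon form has 2 nonzero rows (pivots: X1,X2)
Pivot set = {X1,X2}, free = {X3,X4,X5,X6}
RREF:
  r0: [   1    0    1    1   -1   -1]
  r1: [   0    1   -2   -1    1    0]
  r2: [   0    0    0    0    0    0]
Fix exponent of X3 at 1, X4 at 0, X5 at 0, X6 at 0; solve each RREF row for its pivot's exponent:
  r0: exp(X1) + (1)·1 = 0 ⇒ exp(X1) = -1
  r1: exp(X2) + (-2)·1 = 0 ⇒ exp(X2) = 2
Π_1 = X1^-1 · X2^2 · X3

["-1", "2", "1", "0", "0", "0"]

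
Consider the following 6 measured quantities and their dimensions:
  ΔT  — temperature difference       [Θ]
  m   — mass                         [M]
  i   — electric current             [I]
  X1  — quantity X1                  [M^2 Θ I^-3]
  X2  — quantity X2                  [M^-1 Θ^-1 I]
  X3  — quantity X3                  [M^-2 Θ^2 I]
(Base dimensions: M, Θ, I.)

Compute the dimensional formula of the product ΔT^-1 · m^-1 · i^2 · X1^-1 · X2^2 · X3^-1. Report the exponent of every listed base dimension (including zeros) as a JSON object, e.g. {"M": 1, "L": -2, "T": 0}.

Exponent matrix [M,Θ,I] × [ΔT,m,i,X1,X2,X3]:
  M: [ 0  1  0  2 -1 -2]
  Θ: [ 1  0  0  1 -1  2]
  I: [ 0  0  1 -3  1  1]
  [M]: (-1)·0+(-1)·1+(2)·0+(-1)·2+(2)·-1+(-1)·-2 = -3
  [Θ]: (-1)·1+(-1)·0+(2)·0+(-1)·1+(2)·-1+(-1)·2 = -6
  [I]: (-1)·0+(-1)·0+(2)·1+(-1)·-3+(2)·1+(-1)·1 = 6
⇒ M^-3 Θ^-6 I^6

{"M": -3, "Θ": -6, "I": 6}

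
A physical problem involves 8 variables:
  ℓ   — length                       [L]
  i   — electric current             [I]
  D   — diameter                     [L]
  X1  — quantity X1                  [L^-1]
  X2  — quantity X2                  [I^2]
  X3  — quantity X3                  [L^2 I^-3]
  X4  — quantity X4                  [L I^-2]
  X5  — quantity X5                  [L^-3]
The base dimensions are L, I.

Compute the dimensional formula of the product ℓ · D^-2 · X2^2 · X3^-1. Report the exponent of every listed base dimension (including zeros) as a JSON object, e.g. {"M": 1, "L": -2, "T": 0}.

Write exponents as rows L,I / cols ℓ,i,D,X1,X2,X3,X4,X5:
  L: [ 1  0  1 -1  0  2  1 -3]
  I: [ 0  1  0  0  2 -3 -2  0]
  [L]: (1)·1+(-2)·1+(2)·0+(-1)·2 = -3
  [I]: (1)·0+(-2)·0+(2)·2+(-1)·-3 = 7
⇒ L^-3 I^7

{"L": -3, "I": 7}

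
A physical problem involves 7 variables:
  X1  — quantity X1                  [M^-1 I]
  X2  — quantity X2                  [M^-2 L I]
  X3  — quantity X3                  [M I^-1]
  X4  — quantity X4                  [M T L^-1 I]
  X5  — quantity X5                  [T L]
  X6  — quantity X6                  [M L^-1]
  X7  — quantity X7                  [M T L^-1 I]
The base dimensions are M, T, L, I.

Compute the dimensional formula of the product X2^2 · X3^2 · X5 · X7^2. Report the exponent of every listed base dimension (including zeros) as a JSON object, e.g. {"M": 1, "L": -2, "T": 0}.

Dimensional matrix (M×T×L×I by X1×X2×X3×X4×X5×X6×X7):
  M: [-1 -2  1  1  0  1  1]
  T: [ 0  0  0  1  1  0  1]
  L: [ 0  1  0 -1  1 -1 -1]
  I: [ 1  1 -1  1  0  0  1]
  [M]: (2)·-2+(2)·1+(1)·0+(2)·1 = 0
  [T]: (2)·0+(2)·0+(1)·1+(2)·1 = 3
  [L]: (2)·1+(2)·0+(1)·1+(2)·-1 = 1
  [I]: (2)·1+(2)·-1+(1)·0+(2)·1 = 2
⇒ T^3 L I^2

{"M": 0, "T": 3, "L": 1, "I": 2}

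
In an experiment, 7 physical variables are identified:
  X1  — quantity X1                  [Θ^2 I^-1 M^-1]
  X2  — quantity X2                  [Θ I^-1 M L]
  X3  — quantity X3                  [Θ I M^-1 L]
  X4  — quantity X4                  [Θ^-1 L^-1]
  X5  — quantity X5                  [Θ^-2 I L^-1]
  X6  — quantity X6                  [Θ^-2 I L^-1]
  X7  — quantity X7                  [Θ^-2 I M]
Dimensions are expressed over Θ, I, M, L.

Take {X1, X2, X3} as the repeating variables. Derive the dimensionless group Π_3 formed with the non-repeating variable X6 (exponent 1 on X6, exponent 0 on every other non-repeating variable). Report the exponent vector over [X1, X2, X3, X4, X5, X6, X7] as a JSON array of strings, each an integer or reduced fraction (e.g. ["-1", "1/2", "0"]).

Write exponents as rows Θ,I,M,L / cols X1,X2,X3,X4,X5,X6,X7:
  Θ: [ 2  1  1 -1 -2 -2 -2]
  I: [-1 -1  1  0  1  1  1]
  M: [-1  1 -1  0  0  0  1]
  L: [ 0  1  1 -1 -1 -1  0]
Echelon form has 3 nonzero rows (pivots: X1,X2,X3)
Repeat: X1,X2,X3; free: X4,X5,X6,X7
RREF:
  r0: [   1    0    0    0 -1/2 -1/2   -1]
  r1: [   0    1    0 -1/2 -3/4 -3/4    0]
  r2: [   0    0    1 -1/2 -1/4 -1/4    0]
  r3: [   0    0    0    0    0    0    0]
Fix exponent of X6 at 1, X4 at 0, X5 at 0, X7 at 0; solve each RREF row for its pivot's exponent:
  r0: exp(X1) + (-1/2)·1 = 0 ⇒ exp(X1) = 1/2
  r1: exp(X2) + (-3/4)·1 = 0 ⇒ exp(X2) = 3/4
  r2: exp(X3) + (-1/4)·1 = 0 ⇒ exp(X3) = 1/4
Π_3 = X1^(1/2) · X2^(3/4) · X3^(1/4) · X6

["1/2", "3/4", "1/4", "0", "0", "1", "0"]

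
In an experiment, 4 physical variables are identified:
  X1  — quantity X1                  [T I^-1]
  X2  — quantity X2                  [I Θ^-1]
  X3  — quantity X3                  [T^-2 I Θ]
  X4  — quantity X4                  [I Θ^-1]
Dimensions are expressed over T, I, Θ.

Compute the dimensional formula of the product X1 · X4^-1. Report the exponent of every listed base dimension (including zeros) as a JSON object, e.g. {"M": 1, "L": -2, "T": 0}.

{"T": 1, "I": -2, "Θ": 1}

Dimensional matrix (T×I×Θ by X1×X2×X3×X4):
  T: [ 1  0 -2  0]
  I: [-1  1  1  1]
  Θ: [ 0 -1  1 -1]
  [T]: (1)·1+(-1)·0 = 1
  [I]: (1)·-1+(-1)·1 = -2
  [Θ]: (1)·0+(-1)·-1 = 1
⇒ T I^-2 Θ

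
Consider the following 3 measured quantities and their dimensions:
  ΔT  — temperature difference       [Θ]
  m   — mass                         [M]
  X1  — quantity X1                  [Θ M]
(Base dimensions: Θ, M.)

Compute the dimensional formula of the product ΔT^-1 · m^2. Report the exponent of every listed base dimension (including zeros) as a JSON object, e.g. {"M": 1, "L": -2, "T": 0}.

Exponent matrix [Θ,M] × [ΔT,m,X1]:
  Θ: [ 1  0  1]
  M: [ 0  1  1]
  [Θ]: (-1)·1+(2)·0 = -1
  [M]: (-1)·0+(2)·1 = 2
⇒ Θ^-1 M^2

{"Θ": -1, "M": 2}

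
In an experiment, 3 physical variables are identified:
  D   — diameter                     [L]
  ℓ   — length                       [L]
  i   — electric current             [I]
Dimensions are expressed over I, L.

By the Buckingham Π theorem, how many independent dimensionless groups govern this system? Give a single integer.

Dimensional matrix (I×L by D×ℓ×i):
  I: [ 0  0  1]
  L: [ 1  1  0]
Echelon form has 2 nonzero rows (pivots: D,i)
Π count = n − r = 3 − 2 = 1

1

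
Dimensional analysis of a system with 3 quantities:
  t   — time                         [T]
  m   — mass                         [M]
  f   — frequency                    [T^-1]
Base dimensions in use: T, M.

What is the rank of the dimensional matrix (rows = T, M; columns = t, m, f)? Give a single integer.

Exponent matrix [T,M] × [t,m,f]:
  T: [ 1  0 -1]
  M: [ 0  1  0]
RREF → pivots at {t,m} ⇒ r = 2

2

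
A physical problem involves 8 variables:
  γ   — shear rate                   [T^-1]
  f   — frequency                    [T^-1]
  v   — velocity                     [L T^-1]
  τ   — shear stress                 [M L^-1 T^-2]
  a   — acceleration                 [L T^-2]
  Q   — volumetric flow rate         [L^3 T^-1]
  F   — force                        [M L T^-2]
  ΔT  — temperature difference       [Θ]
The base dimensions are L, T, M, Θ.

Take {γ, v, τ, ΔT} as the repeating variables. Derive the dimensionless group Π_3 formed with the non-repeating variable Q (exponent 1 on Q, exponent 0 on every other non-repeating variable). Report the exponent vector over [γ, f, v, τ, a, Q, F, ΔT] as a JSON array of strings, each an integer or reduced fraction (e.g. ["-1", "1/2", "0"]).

["2", "0", "-3", "0", "0", "1", "0", "0"]

Write exponents as rows L,T,M,Θ / cols γ,f,v,τ,a,Q,F,ΔT:
  L: [ 0  0  1 -1  1  3  1  0]
  T: [-1 -1 -1 -2 -2 -1 -2  0]
  M: [ 0  0  0  1  0  0  1  0]
  Θ: [ 0  0  0  0  0  0  0  1]
Echelon form has 4 nonzero rows (pivots: γ,v,τ,ΔT)
Repeat: γ,v,τ,ΔT; free: f,a,Q,F
RREF:
  r0: [   1    1    0    0    1   -2   -2    0]
  r1: [   0    0    1    0    1    3    2    0]
  r2: [   0    0    0    1    0    0    1    0]
  r3: [   0    0    0    0    0    0    0    1]
Fix exponent of Q at 1, f at 0, a at 0, F at 0; solve each RREF row for its pivot's exponent:
  r0: exp(γ) + (-2)·1 = 0 ⇒ exp(γ) = 2
  r1: exp(v) + (3)·1 = 0 ⇒ exp(v) = -3
  r2: exp(τ) + (0)·1 = 0 ⇒ exp(τ) = 0
  r3: exp(ΔT) + (0)·1 = 0 ⇒ exp(ΔT) = 0
Π_3 = γ^2 · v^-3 · Q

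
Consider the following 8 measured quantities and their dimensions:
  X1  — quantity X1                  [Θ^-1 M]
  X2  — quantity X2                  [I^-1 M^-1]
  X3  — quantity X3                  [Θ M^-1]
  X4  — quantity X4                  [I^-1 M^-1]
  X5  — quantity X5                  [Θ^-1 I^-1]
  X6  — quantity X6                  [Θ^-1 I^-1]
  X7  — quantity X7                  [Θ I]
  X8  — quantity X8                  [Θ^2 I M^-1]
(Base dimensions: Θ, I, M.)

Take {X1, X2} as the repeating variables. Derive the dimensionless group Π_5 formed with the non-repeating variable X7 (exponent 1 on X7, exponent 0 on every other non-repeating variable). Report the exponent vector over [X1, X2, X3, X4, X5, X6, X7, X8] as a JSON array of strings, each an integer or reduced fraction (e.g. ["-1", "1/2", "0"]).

Exponent matrix [Θ,I,M] × [X1,X2,X3,X4,X5,X6,X7,X8]:
  Θ: [-1  0  1  0 -1 -1  1  2]
  I: [ 0 -1  0 -1 -1 -1  1  1]
  M: [ 1 -1 -1 -1  0  0  0 -1]
Row reduction gives pivot columns X1,X2; rank = 2
Pivot set = {X1,X2}, free = {X3,X4,X5,X6,X7,X8}
RREF:
  r0: [   1    0   -1    0    1    1   -1   -2]
  r1: [   0    1    0    1    1    1   -1   -1]
  r2: [   0    0    0    0    0    0    0    0]
Fix exponent of X7 at 1, X3 at 0, X4 at 0, X5 at 0, X6 at 0, X8 at 0; solve each RREF row for its pivot's exponent:
  r0: exp(X1) + (-1)·1 = 0 ⇒ exp(X1) = 1
  r1: exp(X2) + (-1)·1 = 0 ⇒ exp(X2) = 1
Π_5 = X1 · X2 · X7

["1", "1", "0", "0", "0", "0", "1", "0"]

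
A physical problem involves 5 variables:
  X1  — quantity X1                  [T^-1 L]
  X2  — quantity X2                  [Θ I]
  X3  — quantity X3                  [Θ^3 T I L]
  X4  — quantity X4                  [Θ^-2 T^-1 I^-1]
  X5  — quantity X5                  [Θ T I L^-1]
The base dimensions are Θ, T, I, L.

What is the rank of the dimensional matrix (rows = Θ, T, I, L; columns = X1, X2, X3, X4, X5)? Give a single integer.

3

Exponent matrix [Θ,T,I,L] × [X1,X2,X3,X4,X5]:
  Θ: [ 0  1  3 -2  1]
  T: [-1  0  1 -1  1]
  I: [ 0  1  1 -1  1]
  L: [ 1  0  1  0 -1]
Echelon form has 3 nonzero rows (pivots: X1,X2,X3)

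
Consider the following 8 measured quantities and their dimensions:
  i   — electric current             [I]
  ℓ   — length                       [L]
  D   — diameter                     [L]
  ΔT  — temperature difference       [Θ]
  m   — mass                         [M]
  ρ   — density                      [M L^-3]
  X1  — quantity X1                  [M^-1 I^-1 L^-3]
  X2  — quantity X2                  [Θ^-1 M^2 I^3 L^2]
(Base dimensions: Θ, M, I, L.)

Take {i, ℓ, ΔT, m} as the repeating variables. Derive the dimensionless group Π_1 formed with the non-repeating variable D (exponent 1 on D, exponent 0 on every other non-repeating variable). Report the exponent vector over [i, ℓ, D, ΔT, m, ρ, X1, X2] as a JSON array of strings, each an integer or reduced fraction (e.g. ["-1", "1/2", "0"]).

["0", "-1", "1", "0", "0", "0", "0", "0"]

Write exponents as rows Θ,M,I,L / cols i,ℓ,D,ΔT,m,ρ,X1,X2:
  Θ: [ 0  0  0  1  0  0  0 -1]
  M: [ 0  0  0  0  1  1 -1  2]
  I: [ 1  0  0  0  0  0 -1  3]
  L: [ 0  1  1  0  0 -3 -3  2]
Echelon form has 4 nonzero rows (pivots: i,ℓ,ΔT,m)
Pivot set = {i,ℓ,ΔT,m}, free = {D,ρ,X1,X2}
RREF:
  r0: [   1    0    0    0    0    0   -1    3]
  r1: [   0    1    1    0    0   -3   -3    2]
  r2: [   0    0    0    1    0    0    0   -1]
  r3: [   0    0    0    0    1    1   -1    2]
Fix exponent of D at 1, ρ at 0, X1 at 0, X2 at 0; solve each RREF row for its pivot's exponent:
  r0: exp(i) + (0)·1 = 0 ⇒ exp(i) = 0
  r1: exp(ℓ) + (1)·1 = 0 ⇒ exp(ℓ) = -1
  r2: exp(ΔT) + (0)·1 = 0 ⇒ exp(ΔT) = 0
  r3: exp(m) + (0)·1 = 0 ⇒ exp(m) = 0
Π_1 = ℓ^-1 · D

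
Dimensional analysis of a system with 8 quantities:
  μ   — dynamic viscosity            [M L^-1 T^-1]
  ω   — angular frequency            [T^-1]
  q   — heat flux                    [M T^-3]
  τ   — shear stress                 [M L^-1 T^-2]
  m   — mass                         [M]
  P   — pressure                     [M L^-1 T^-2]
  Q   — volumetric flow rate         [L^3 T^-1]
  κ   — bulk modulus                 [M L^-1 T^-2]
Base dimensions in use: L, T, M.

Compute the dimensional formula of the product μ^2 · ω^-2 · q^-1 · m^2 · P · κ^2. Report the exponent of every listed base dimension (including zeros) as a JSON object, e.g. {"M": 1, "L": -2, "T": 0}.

{"L": -5, "T": -3, "M": 6}

Write exponents as rows L,T,M / cols μ,ω,q,τ,m,P,Q,κ:
  L: [-1  0  0 -1  0 -1  3 -1]
  T: [-1 -1 -3 -2  0 -2 -1 -2]
  M: [ 1  0  1  1  1  1  0  1]
  [L]: (2)·-1+(-2)·0+(-1)·0+(2)·0+(1)·-1+(2)·-1 = -5
  [T]: (2)·-1+(-2)·-1+(-1)·-3+(2)·0+(1)·-2+(2)·-2 = -3
  [M]: (2)·1+(-2)·0+(-1)·1+(2)·1+(1)·1+(2)·1 = 6
⇒ L^-5 T^-3 M^6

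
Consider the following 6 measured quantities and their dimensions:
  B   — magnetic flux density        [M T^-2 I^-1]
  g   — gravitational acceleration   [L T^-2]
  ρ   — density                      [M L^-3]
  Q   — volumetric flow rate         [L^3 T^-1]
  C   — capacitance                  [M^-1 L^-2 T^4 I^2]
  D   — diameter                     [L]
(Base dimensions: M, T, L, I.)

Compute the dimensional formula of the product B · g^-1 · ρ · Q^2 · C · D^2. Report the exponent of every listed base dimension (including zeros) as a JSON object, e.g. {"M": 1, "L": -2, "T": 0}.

{"M": 1, "T": 2, "L": 2, "I": 1}

Exponent matrix [M,T,L,I] × [B,g,ρ,Q,C,D]:
  M: [ 1  0  1  0 -1  0]
  T: [-2 -2  0 -1  4  0]
  L: [ 0  1 -3  3 -2  1]
  I: [-1  0  0  0  2  0]
  [M]: (1)·1+(-1)·0+(1)·1+(2)·0+(1)·-1+(2)·0 = 1
  [T]: (1)·-2+(-1)·-2+(1)·0+(2)·-1+(1)·4+(2)·0 = 2
  [L]: (1)·0+(-1)·1+(1)·-3+(2)·3+(1)·-2+(2)·1 = 2
  [I]: (1)·-1+(-1)·0+(1)·0+(2)·0+(1)·2+(2)·0 = 1
⇒ M T^2 L^2 I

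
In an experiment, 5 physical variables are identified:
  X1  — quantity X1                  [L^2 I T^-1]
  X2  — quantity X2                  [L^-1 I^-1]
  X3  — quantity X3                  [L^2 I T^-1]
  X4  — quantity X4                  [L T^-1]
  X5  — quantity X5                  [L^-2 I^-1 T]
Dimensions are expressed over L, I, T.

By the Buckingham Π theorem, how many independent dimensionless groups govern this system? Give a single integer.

3

Dimensional matrix (L×I×T by X1×X2×X3×X4×X5):
  L: [ 2 -1  2  1 -2]
  I: [ 1 -1  1  0 -1]
  T: [-1  0 -1 -1  1]
Row reduction gives pivot columns X1,X2; rank = 2
Π count = n − r = 5 − 2 = 3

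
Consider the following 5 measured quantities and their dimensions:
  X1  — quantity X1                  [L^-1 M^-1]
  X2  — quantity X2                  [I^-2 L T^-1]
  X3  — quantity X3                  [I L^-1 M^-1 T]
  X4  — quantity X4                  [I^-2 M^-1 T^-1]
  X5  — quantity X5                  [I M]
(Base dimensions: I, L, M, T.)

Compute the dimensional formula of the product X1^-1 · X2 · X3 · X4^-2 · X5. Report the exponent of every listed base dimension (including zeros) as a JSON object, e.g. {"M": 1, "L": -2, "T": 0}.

{"I": 4, "L": 1, "M": 3, "T": 2}

Dimensional matrix (I×L×M×T by X1×X2×X3×X4×X5):
  I: [ 0 -2  1 -2  1]
  L: [-1  1 -1  0  0]
  M: [-1  0 -1 -1  1]
  T: [ 0 -1  1 -1  0]
  [I]: (-1)·0+(1)·-2+(1)·1+(-2)·-2+(1)·1 = 4
  [L]: (-1)·-1+(1)·1+(1)·-1+(-2)·0+(1)·0 = 1
  [M]: (-1)·-1+(1)·0+(1)·-1+(-2)·-1+(1)·1 = 3
  [T]: (-1)·0+(1)·-1+(1)·1+(-2)·-1+(1)·0 = 2
⇒ I^4 L M^3 T^2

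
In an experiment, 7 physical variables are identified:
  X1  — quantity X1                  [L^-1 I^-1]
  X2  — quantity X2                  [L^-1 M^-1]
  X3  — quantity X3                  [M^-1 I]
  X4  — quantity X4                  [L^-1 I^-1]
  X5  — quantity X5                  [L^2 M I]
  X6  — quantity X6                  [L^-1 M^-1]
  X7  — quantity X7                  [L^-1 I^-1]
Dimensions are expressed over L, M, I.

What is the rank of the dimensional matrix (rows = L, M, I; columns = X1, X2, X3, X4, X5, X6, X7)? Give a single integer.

Exponent matrix [L,M,I] × [X1,X2,X3,X4,X5,X6,X7]:
  L: [-1 -1  0 -1  2 -1 -1]
  M: [ 0 -1 -1  0  1 -1  0]
  I: [-1  0  1 -1  1  0 -1]
Echelon form has 2 nonzero rows (pivots: X1,X2)

2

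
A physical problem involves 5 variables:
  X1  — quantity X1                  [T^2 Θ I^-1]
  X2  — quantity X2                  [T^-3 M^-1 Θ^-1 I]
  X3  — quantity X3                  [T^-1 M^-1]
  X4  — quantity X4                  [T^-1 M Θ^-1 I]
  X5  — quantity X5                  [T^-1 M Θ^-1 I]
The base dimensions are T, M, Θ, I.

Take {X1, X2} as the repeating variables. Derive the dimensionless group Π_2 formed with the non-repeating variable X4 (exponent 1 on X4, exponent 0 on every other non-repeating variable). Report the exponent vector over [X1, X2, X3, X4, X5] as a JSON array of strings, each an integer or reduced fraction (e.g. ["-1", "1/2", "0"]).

Write exponents as rows T,M,Θ,I / cols X1,X2,X3,X4,X5:
  T: [ 2 -3 -1 -1 -1]
  M: [ 0 -1 -1  1  1]
  Θ: [ 1 -1  0 -1 -1]
  I: [-1  1  0  1  1]
Echelon form has 2 nonzero rows (pivots: X1,X2)
Repeat: X1,X2; free: X3,X4,X5
RREF:
  r0: [   1    0    1   -2   -2]
  r1: [   0    1    1   -1   -1]
  r2: [   0    0    0    0    0]
  r3: [   0    0    0    0    0]
Fix exponent of X4 at 1, X3 at 0, X5 at 0; solve each RREF row for its pivot's exponent:
  r0: exp(X1) + (-2)·1 = 0 ⇒ exp(X1) = 2
  r1: exp(X2) + (-1)·1 = 0 ⇒ exp(X2) = 1
Π_2 = X1^2 · X2 · X4

["2", "1", "0", "1", "0"]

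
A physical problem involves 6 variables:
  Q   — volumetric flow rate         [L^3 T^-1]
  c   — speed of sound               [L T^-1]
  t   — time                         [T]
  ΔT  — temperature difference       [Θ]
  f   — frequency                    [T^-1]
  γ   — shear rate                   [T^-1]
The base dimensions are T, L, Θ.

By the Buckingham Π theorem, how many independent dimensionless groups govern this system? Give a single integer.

3

Dimensional matrix (T×L×Θ by Q×c×t×ΔT×f×γ):
  T: [-1 -1  1  0 -1 -1]
  L: [ 3  1  0  0  0  0]
  Θ: [ 0  0  0  1  0  0]
RREF → pivots at {Q,c,ΔT} ⇒ r = 3
n=6, r=3 ⇒ 3 dimensionless groups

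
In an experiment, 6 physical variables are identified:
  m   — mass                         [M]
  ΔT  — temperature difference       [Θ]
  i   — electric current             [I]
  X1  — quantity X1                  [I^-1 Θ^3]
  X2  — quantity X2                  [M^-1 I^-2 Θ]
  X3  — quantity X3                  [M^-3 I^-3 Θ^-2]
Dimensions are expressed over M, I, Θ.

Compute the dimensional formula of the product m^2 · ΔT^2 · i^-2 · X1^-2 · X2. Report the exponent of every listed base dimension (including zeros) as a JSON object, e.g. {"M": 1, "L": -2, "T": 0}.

Write exponents as rows M,I,Θ / cols m,ΔT,i,X1,X2,X3:
  M: [ 1  0  0  0 -1 -3]
  I: [ 0  0  1 -1 -2 -3]
  Θ: [ 0  1  0  3  1 -2]
  [M]: (2)·1+(2)·0+(-2)·0+(-2)·0+(1)·-1 = 1
  [I]: (2)·0+(2)·0+(-2)·1+(-2)·-1+(1)·-2 = -2
  [Θ]: (2)·0+(2)·1+(-2)·0+(-2)·3+(1)·1 = -3
⇒ M I^-2 Θ^-3

{"M": 1, "I": -2, "Θ": -3}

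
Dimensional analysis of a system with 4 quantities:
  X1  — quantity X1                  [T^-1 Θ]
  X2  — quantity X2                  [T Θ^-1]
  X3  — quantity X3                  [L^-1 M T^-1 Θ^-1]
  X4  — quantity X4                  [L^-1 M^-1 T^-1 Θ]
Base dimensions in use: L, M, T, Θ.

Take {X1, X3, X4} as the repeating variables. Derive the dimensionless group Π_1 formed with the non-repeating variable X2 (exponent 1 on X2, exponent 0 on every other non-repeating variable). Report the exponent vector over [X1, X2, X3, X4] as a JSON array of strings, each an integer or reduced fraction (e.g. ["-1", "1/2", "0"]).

["1", "1", "0", "0"]

Write exponents as rows L,M,T,Θ / cols X1,X2,X3,X4:
  L: [ 0  0 -1 -1]
  M: [ 0  0  1 -1]
  T: [-1  1 -1 -1]
  Θ: [ 1 -1 -1  1]
RREF → pivots at {X1,X3,X4} ⇒ r = 3
Repeat: X1,X3,X4; free: X2
RREF:
  r0: [   1   -1    0    0]
  r1: [   0    0    1    0]
  r2: [   0    0    0    1]
  r3: [   0    0    0    0]
Fix exponent of X2 at 1; solve each RREF row for its pivot's exponent:
  r0: exp(X1) + (-1)·1 = 0 ⇒ exp(X1) = 1
  r1: exp(X3) + (0)·1 = 0 ⇒ exp(X3) = 0
  r2: exp(X4) + (0)·1 = 0 ⇒ exp(X4) = 0
Π_1 = X1 · X2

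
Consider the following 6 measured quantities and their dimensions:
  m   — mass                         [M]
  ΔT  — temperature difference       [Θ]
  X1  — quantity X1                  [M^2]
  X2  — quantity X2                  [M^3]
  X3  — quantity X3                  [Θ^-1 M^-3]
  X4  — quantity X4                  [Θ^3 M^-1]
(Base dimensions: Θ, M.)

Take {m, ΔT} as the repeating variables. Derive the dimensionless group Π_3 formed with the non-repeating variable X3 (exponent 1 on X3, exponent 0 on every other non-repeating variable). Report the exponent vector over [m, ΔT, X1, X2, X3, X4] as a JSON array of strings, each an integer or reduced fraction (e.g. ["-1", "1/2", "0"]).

Exponent matrix [Θ,M] × [m,ΔT,X1,X2,X3,X4]:
  Θ: [ 0  1  0  0 -1  3]
  M: [ 1  0  2  3 -3 -1]
Echelon form has 2 nonzero rows (pivots: m,ΔT)
Repeat: m,ΔT; free: X1,X2,X3,X4
RREF:
  r0: [   1    0    2    3   -3   -1]
  r1: [   0    1    0    0   -1    3]
Fix exponent of X3 at 1, X1 at 0, X2 at 0, X4 at 0; solve each RREF row for its pivot's exponent:
  r0: exp(m) + (-3)·1 = 0 ⇒ exp(m) = 3
  r1: exp(ΔT) + (-1)·1 = 0 ⇒ exp(ΔT) = 1
Π_3 = m^3 · ΔT · X3

["3", "1", "0", "0", "1", "0"]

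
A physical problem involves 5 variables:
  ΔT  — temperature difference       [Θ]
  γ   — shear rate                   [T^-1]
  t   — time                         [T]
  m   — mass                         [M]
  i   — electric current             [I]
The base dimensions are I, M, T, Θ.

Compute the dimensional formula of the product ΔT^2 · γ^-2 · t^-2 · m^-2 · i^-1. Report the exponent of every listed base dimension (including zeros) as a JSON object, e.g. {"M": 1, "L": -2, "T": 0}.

Write exponents as rows I,M,T,Θ / cols ΔT,γ,t,m,i:
  I: [ 0  0  0  0  1]
  M: [ 0  0  0  1  0]
  T: [ 0 -1  1  0  0]
  Θ: [ 1  0  0  0  0]
  [I]: (2)·0+(-2)·0+(-2)·0+(-2)·0+(-1)·1 = -1
  [M]: (2)·0+(-2)·0+(-2)·0+(-2)·1+(-1)·0 = -2
  [T]: (2)·0+(-2)·-1+(-2)·1+(-2)·0+(-1)·0 = 0
  [Θ]: (2)·1+(-2)·0+(-2)·0+(-2)·0+(-1)·0 = 2
⇒ I^-1 M^-2 Θ^2

{"I": -1, "M": -2, "T": 0, "Θ": 2}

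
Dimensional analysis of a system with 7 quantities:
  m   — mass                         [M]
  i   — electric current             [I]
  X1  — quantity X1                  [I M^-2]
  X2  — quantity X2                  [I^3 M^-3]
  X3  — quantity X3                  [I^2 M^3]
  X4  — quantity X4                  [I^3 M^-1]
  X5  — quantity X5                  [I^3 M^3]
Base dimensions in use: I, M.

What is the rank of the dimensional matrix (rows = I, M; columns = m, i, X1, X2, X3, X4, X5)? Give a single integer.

Exponent matrix [I,M] × [m,i,X1,X2,X3,X4,X5]:
  I: [ 0  1  1  3  2  3  3]
  M: [ 1  0 -2 -3  3 -1  3]
Echelon form has 2 nonzero rows (pivots: m,i)

2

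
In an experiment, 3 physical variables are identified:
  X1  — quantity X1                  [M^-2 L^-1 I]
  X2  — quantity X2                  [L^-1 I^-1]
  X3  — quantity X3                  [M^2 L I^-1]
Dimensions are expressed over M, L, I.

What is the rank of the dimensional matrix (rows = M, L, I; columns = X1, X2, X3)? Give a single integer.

Exponent matrix [M,L,I] × [X1,X2,X3]:
  M: [-2  0  2]
  L: [-1 -1  1]
  I: [ 1 -1 -1]
Row reduction gives pivot columns X1,X2; rank = 2

2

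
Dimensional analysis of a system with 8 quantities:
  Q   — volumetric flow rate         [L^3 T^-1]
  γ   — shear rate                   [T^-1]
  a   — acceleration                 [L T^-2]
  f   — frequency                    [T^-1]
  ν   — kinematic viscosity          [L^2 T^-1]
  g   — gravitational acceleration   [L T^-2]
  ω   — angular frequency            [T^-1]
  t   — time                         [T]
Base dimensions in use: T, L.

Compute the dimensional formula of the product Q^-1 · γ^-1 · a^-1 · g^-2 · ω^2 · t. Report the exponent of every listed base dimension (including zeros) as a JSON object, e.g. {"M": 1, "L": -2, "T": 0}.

Dimensional matrix (T×L by Q×γ×a×f×ν×g×ω×t):
  T: [-1 -1 -2 -1 -1 -2 -1  1]
  L: [ 3  0  1  0  2  1  0  0]
  [T]: (-1)·-1+(-1)·-1+(-1)·-2+(-2)·-2+(2)·-1+(1)·1 = 7
  [L]: (-1)·3+(-1)·0+(-1)·1+(-2)·1+(2)·0+(1)·0 = -6
⇒ T^7 L^-6

{"T": 7, "L": -6}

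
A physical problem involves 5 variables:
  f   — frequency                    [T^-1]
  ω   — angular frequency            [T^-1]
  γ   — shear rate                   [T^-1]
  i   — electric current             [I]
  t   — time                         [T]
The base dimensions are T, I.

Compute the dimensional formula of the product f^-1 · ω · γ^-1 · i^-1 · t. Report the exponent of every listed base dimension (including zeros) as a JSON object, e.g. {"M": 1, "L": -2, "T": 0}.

{"T": 2, "I": -1}

Dimensional matrix (T×I by f×ω×γ×i×t):
  T: [-1 -1 -1  0  1]
  I: [ 0  0  0  1  0]
  [T]: (-1)·-1+(1)·-1+(-1)·-1+(-1)·0+(1)·1 = 2
  [I]: (-1)·0+(1)·0+(-1)·0+(-1)·1+(1)·0 = -1
⇒ T^2 I^-1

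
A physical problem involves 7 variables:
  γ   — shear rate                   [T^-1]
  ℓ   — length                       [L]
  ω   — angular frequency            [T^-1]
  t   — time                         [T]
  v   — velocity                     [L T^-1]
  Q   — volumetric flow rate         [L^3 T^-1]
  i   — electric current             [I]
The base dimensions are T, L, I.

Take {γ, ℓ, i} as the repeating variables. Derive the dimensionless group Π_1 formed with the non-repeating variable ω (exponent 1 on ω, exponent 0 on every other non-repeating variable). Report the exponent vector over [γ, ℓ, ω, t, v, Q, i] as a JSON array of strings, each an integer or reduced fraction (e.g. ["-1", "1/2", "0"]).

Exponent matrix [T,L,I] × [γ,ℓ,ω,t,v,Q,i]:
  T: [-1  0 -1  1 -1 -1  0]
  L: [ 0  1  0  0  1  3  0]
  I: [ 0  0  0  0  0  0  1]
Row reduction gives pivot columns γ,ℓ,i; rank = 3
Repeat: γ,ℓ,i; free: ω,t,v,Q
RREF:
  r0: [   1    0    1   -1    1    1    0]
  r1: [   0    1    0    0    1    3    0]
  r2: [   0    0    0    0    0    0    1]
Fix exponent of ω at 1, t at 0, v at 0, Q at 0; solve each RREF row for its pivot's exponent:
  r0: exp(γ) + (1)·1 = 0 ⇒ exp(γ) = -1
  r1: exp(ℓ) + (0)·1 = 0 ⇒ exp(ℓ) = 0
  r2: exp(i) + (0)·1 = 0 ⇒ exp(i) = 0
Π_1 = γ^-1 · ω

["-1", "0", "1", "0", "0", "0", "0"]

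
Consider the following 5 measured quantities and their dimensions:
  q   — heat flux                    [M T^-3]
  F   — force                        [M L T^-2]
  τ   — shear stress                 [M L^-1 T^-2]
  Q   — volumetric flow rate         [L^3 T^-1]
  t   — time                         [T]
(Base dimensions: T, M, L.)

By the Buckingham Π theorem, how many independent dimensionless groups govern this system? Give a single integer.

2

Exponent matrix [T,M,L] × [q,F,τ,Q,t]:
  T: [-3 -2 -2 -1  1]
  M: [ 1  1  1  0  0]
  L: [ 0  1 -1  3  0]
Echelon form has 3 nonzero rows (pivots: q,F,τ)
n=5, r=3 ⇒ 2 dimensionless groups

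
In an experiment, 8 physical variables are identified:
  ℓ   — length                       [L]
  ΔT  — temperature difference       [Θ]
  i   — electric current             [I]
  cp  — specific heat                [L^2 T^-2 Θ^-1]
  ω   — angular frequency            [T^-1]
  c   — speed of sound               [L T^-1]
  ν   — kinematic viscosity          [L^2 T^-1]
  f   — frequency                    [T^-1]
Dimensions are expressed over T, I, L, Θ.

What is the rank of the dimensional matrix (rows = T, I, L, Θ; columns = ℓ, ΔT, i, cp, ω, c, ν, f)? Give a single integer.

Dimensional matrix (T×I×L×Θ by ℓ×ΔT×i×cp×ω×c×ν×f):
  T: [ 0  0  0 -2 -1 -1 -1 -1]
  I: [ 0  0  1  0  0  0  0  0]
  L: [ 1  0  0  2  0  1  2  0]
  Θ: [ 0  1  0 -1  0  0  0  0]
Row reduction gives pivot columns ℓ,ΔT,i,cp; rank = 4

4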